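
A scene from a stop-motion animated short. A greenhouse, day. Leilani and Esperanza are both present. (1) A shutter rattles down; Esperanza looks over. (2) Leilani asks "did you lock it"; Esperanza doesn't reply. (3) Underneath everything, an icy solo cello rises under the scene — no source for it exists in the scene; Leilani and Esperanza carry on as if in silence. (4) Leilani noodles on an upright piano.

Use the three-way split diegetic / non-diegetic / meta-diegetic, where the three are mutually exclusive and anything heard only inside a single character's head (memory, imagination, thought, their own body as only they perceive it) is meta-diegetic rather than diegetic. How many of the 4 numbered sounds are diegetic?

(1) is diegetic: the sound comes from a shutter physically present in the location.
Sound (2): on-screen dialogue — Leilani speaks and Esperanza is there to hear, so diegetic.
Sound (3): nothing in the greenhouse produces it and the characters don't hear it — pure soundtrack, so non-diegetic.
(4) is diegetic: the instrument and the performer are both in the scene.
So 3 of the 4 are diegetic: (1), (2), (4).

3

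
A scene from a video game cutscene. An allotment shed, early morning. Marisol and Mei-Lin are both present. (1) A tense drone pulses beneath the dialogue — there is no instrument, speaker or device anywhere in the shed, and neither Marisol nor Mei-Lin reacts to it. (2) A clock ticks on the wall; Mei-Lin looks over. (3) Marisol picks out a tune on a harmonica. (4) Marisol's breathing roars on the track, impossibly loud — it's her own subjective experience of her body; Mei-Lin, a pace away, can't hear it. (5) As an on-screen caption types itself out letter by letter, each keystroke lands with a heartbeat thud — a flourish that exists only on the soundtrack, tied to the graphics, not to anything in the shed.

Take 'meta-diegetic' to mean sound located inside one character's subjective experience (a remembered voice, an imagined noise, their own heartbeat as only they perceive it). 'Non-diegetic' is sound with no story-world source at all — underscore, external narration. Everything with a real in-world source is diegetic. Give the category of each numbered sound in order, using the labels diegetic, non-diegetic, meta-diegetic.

(1) it has no source in the story world and no character can hear it — it's underscore → non-diegetic.
(2) is diegetic: the sound comes from a clock physically present in the location.
(3) is diegetic: a character is playing a harmonica on screen.
(4) a subjective body sound — Marisol's private perception, inaudible to Mei-Lin → meta-diegetic.
(5) is non-diegetic: the caption isn't part of the story world, so neither is the sound tied to it.

non-diegetic, diegetic, diegetic, meta-diegetic, non-diegetic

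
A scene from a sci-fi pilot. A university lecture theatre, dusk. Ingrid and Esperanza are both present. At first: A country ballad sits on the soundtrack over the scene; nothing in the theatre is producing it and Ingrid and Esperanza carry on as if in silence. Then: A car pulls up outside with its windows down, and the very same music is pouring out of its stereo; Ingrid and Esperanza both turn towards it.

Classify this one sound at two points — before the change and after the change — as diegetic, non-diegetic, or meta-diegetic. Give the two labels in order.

non-diegetic, diegetic

Before the change: no in-world source exists and no character can hear it — underscore → non-diegetic.
After the change: the car stereo is now a real source in the story world and the characters hear it → diegetic.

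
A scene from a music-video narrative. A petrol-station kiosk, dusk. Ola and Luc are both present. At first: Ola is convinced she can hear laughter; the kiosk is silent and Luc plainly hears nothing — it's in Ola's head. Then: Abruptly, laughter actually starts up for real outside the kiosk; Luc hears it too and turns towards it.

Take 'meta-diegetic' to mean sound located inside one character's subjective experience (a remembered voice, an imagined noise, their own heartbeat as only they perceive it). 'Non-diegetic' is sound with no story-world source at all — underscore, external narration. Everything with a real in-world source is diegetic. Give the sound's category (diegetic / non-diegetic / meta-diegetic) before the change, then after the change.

meta-diegetic, diegetic

Before the change: only Ola 'hears' it — imagined, in her mind → meta-diegetic.
After the change: now there's a real external source and Luc hears it too — in the story world → diegetic.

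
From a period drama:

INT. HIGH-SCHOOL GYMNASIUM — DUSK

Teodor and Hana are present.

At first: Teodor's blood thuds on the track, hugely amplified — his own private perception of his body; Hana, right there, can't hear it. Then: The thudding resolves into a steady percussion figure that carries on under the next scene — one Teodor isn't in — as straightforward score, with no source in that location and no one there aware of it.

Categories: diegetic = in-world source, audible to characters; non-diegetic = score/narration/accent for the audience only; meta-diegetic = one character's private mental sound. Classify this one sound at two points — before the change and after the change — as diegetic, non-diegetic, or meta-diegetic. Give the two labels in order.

Before the change: it's Teodor's subjective body sound, inaudible to Hana → meta-diegetic.
After the change: detached from Teodor and playing as sourceless score over a scene he isn't in — for the audience only → non-diegetic.

meta-diegetic, non-diegetic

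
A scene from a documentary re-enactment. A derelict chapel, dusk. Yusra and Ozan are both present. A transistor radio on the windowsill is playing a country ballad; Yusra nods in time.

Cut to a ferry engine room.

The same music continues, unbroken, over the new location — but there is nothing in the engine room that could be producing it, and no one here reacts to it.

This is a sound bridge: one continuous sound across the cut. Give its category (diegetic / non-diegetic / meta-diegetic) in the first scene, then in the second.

diegetic, non-diegetic

Scene one: a transistor radio is an on-screen source and Yusra reacts to it → diegetic.
Scene two: there is no source in the engine room and no one hears it — it's now underscore → non-diegetic.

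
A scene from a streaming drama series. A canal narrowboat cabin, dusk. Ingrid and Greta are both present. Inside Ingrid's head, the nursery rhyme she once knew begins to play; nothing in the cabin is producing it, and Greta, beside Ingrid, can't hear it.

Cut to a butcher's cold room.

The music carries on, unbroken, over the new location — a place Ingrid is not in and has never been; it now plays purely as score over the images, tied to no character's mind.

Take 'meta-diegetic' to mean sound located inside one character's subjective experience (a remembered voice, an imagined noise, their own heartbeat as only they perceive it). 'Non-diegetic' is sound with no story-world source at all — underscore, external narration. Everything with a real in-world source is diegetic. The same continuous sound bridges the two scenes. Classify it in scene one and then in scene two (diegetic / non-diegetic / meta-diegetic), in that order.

meta-diegetic, non-diegetic

Scene one: the music exists only inside Ingrid's mind; Greta can't hear it → meta-diegetic.
Scene two: it's detached from Ingrid entirely and plays over unrelated images with no in-world source — conventional underscore → non-diegetic.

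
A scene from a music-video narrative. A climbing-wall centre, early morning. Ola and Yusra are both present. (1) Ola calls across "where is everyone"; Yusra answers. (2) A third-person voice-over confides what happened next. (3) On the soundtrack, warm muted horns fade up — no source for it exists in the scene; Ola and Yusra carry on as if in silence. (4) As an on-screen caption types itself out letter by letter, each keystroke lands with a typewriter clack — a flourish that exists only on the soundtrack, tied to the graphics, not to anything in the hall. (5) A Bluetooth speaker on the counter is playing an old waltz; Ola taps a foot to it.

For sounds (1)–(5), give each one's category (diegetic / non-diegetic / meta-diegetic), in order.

diegetic, non-diegetic, non-diegetic, non-diegetic, diegetic

(1) is diegetic: Ola is a character speaking aloud in the scene.
(2) is non-diegetic: external voice-over — not a character, not heard by anyone in the scene.
Sound (3): nothing in the hall produces it and the characters don't hear it — pure soundtrack, so non-diegetic.
Sound (4): the caption isn't part of the story world, so neither is the sound tied to it, so non-diegetic.
(5) is diegetic: a Bluetooth speaker is a physical source in the scene and Ola reacts to it.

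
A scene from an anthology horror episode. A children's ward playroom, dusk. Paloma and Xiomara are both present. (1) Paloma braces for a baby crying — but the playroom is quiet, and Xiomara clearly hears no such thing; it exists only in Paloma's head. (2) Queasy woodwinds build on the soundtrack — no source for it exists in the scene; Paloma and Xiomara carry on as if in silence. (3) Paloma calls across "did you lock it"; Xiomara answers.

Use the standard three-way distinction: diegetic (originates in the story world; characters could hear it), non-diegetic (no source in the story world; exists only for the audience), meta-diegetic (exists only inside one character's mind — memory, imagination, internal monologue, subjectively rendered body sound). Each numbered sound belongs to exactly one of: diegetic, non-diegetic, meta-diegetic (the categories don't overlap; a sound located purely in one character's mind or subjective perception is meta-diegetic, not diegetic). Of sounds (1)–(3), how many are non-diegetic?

1

(1) is meta-diegetic: the sound is imagined by Paloma; nothing in the story world is producing it and Xiomara can't hear it.
(2) it has no source in the story world and no character can hear it — it's underscore → non-diegetic.
(3) Paloma is a character speaking aloud in the scene → diegetic.
Non-diegetic: (2) — that's 1.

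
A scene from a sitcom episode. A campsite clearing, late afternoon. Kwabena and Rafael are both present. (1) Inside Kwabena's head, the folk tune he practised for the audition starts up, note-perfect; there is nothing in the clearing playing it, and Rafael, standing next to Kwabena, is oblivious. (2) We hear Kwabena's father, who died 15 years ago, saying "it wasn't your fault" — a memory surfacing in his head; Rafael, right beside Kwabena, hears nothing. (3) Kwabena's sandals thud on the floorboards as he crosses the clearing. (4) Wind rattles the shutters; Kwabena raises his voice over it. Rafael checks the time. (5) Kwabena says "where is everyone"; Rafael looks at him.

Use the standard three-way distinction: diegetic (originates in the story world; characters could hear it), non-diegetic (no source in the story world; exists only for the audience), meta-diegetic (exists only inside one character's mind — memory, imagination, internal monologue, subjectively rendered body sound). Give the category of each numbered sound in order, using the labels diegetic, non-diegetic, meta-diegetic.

meta-diegetic, meta-diegetic, diegetic, diegetic, diegetic

(1) the music is a memory playing inside Kwabena's mind alone; no real-world source, Rafael can't hear it → meta-diegetic.
Sound (2): the voice is a memory playing only inside Kwabena's mind; Rafael can't hear it, so meta-diegetic.
(3) Kwabena's footsteps are produced in the story world → diegetic.
Sound (4): wind is part of the location's real environment, so diegetic.
Sound (5): on-screen dialogue — Kwabena speaks and Rafael is there to hear, so diegetic.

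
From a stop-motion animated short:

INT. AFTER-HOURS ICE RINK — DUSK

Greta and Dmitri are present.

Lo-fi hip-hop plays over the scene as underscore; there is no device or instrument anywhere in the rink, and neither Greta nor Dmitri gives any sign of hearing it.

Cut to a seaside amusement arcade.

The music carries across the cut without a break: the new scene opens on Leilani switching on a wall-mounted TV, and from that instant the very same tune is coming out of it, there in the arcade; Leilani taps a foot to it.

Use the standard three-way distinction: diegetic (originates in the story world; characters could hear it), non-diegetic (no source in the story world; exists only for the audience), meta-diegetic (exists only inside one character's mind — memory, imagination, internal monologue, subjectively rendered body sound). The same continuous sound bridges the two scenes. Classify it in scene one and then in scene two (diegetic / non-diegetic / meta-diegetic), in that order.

non-diegetic, diegetic

Scene one: there's no in-world source anywhere and no character hears it — underscore for the audience only → non-diegetic.
Scene two: once Leilani turns on a wall-mounted TV, the music has a real source in the story world and Leilani reacts to it → diegetic.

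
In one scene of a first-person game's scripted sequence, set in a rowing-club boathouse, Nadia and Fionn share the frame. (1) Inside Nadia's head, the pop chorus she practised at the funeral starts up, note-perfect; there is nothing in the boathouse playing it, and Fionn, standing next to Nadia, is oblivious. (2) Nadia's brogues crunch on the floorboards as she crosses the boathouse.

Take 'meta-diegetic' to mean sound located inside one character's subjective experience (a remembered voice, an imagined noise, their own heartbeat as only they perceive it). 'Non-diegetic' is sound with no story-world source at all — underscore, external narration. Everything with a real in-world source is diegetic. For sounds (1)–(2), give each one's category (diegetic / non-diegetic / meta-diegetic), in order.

Sound (1): it lives in Nadia's subjectivity, not in the boathouse, so meta-diegetic.
Sound (2): it's the physical sound of Nadia moving in the space, so diegetic.

meta-diegetic, diegetic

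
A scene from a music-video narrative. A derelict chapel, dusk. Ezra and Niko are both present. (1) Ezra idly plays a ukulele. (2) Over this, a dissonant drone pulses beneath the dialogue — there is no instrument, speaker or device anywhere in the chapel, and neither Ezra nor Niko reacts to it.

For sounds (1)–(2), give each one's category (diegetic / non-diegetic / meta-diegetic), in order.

diegetic, non-diegetic

(1) is diegetic: Ezra is producing the music live, in the story world.
Sound (2): score with no on-screen or off-screen source; it exists for the audience alone, so non-diegetic.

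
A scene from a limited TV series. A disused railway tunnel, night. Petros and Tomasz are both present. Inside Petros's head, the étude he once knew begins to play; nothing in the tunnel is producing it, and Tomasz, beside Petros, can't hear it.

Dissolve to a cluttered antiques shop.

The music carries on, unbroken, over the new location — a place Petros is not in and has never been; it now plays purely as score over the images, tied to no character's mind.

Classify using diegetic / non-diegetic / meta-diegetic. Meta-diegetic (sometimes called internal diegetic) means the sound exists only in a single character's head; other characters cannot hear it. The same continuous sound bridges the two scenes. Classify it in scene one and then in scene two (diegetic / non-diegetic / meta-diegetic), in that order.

meta-diegetic, non-diegetic

Scene one: the music exists only inside Petros's mind; Tomasz can't hear it → meta-diegetic.
Scene two: it's detached from Petros entirely and plays over unrelated images with no in-world source — conventional underscore → non-diegetic.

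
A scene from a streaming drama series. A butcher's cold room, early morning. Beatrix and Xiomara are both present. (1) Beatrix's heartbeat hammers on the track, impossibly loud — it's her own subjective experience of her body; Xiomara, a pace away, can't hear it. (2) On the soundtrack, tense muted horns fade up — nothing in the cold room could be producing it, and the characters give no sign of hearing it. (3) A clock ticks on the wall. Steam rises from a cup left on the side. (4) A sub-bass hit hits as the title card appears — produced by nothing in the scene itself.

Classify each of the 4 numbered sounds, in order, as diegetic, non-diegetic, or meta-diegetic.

(1) is meta-diegetic: it's Beatrix's internal bodily sensation rendered as sound; only Beatrix 'hears' it.
(2) is non-diegetic: score with no on-screen or off-screen source; it exists for the audience alone.
(3) is diegetic: the sound comes from a clock physically present in the location.
Sound (4): nothing in the scene produces it; it's an accent added for the audience, so non-diegetic.

meta-diegetic, non-diegetic, diegetic, non-diegetic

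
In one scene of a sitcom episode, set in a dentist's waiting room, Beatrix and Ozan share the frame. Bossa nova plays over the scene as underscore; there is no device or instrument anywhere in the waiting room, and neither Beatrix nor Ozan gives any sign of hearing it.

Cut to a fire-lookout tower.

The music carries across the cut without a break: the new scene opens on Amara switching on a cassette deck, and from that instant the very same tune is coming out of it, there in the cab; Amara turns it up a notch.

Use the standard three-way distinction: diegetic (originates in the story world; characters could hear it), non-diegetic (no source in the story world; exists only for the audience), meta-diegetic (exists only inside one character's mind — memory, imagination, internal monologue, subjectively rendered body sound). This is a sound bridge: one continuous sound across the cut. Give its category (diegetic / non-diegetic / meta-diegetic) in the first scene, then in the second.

non-diegetic, diegetic

Scene one: there's no in-world source anywhere and no character hears it — underscore for the audience only → non-diegetic.
Scene two: once Amara turns on a cassette deck, the music has a real source in the story world and Amara reacts to it → diegetic.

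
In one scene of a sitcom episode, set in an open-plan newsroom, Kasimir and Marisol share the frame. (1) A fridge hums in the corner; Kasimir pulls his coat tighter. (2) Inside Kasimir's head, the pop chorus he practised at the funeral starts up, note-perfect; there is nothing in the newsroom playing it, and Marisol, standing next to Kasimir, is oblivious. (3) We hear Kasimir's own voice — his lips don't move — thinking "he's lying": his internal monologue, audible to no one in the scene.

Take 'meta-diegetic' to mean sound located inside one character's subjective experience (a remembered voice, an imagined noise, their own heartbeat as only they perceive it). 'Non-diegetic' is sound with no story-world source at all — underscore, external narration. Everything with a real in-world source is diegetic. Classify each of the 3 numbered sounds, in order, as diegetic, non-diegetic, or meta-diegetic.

Sound (1): ambient/room sound belonging to the story's physical space, so diegetic.
(2) is meta-diegetic: it lives in Kasimir's subjectivity, not in the newsroom.
Sound (3): internal monologue — inside Kasimir's mind, not spoken into the scene, so meta-diegetic.

diegetic, meta-diegetic, meta-diegetic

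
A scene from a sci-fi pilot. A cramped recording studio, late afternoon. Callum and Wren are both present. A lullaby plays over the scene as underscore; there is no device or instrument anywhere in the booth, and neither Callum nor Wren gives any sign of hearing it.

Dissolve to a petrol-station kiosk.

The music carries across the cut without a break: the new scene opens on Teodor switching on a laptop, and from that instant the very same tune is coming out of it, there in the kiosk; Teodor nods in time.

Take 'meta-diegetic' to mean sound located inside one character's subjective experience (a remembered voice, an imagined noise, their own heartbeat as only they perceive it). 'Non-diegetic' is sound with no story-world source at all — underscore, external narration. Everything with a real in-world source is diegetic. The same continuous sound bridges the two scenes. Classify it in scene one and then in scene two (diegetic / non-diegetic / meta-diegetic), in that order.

Scene one: there's no in-world source anywhere and no character hears it — underscore for the audience only → non-diegetic.
Scene two: once Teodor turns on a laptop, the music has a real source in the story world and Teodor reacts to it → diegetic.

non-diegetic, diegetic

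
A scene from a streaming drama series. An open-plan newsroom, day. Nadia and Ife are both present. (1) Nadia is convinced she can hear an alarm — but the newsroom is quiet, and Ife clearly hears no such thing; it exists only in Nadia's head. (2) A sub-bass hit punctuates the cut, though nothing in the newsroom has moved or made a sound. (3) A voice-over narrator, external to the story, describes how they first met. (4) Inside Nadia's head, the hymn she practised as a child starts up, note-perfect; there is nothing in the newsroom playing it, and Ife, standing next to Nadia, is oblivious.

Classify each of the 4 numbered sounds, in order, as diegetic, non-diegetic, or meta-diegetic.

meta-diegetic, non-diegetic, non-diegetic, meta-diegetic

(1) Nadia alone 'hears' it — an imagined sound, not present in the space → meta-diegetic.
(2) is non-diegetic: nothing in the scene produces it; it's an accent added for the audience.
(3) external voice-over — not a character, not heard by anyone in the scene → non-diegetic.
(4) is meta-diegetic: remembered music, private to Nadia — Ife is oblivious because it isn't in the room.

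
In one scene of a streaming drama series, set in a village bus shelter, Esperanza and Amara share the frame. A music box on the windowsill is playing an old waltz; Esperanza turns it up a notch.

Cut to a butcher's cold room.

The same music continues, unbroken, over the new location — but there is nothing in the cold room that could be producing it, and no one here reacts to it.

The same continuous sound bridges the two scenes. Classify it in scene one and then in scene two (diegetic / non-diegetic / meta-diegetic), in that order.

diegetic, non-diegetic

Scene one: a music box is an on-screen source and Esperanza reacts to it → diegetic.
Scene two: there is no source in the cold room and no one hears it — it's now underscore → non-diegetic.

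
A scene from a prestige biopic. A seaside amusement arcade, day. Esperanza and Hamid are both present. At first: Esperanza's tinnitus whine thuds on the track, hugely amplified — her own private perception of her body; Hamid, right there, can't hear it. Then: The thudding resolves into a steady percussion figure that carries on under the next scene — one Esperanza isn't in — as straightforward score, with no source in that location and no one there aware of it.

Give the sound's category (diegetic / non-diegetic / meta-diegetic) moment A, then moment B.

meta-diegetic, non-diegetic

Moment A: it's Esperanza's subjective body sound, inaudible to Hamid → meta-diegetic.
Moment B: detached from Esperanza and playing as sourceless score over a scene she isn't in — for the audience only → non-diegetic.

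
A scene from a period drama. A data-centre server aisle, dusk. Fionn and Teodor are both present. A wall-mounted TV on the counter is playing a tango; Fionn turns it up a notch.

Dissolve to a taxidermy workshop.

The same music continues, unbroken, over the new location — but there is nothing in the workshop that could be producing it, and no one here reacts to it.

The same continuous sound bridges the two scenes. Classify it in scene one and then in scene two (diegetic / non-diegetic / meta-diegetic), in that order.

Scene one: a wall-mounted TV is an on-screen source and Fionn reacts to it → diegetic.
Scene two: there is no source in the workshop and no one hears it — it's now underscore → non-diegetic.

diegetic, non-diegetic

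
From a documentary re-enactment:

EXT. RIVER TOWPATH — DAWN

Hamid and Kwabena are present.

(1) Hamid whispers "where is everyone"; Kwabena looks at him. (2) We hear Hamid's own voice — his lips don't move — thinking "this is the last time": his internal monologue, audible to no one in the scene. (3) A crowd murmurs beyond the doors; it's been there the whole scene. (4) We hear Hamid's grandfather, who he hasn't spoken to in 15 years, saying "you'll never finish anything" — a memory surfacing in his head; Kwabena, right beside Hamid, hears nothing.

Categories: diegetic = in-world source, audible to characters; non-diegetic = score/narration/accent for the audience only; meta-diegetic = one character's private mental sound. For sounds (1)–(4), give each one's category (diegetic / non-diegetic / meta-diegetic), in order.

diegetic, meta-diegetic, diegetic, meta-diegetic

Sound (1): Hamid is a character speaking aloud in the scene, so diegetic.
Sound (2): Hamid's thought-voice: a private mental sound no other character can hear, so meta-diegetic.
Sound (3): a crowd is part of the location's real environment, so diegetic.
(4) is meta-diegetic: the voice is a memory playing only inside Hamid's mind; Kwabena can't hear it.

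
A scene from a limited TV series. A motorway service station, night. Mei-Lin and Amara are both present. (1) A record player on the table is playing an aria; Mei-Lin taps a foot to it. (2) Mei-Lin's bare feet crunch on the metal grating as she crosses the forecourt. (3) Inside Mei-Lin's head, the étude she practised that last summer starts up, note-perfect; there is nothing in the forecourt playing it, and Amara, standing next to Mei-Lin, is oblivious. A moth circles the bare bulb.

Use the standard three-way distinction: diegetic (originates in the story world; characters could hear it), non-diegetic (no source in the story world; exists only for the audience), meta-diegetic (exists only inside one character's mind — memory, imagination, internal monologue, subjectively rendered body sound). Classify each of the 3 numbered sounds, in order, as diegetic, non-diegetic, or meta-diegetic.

diegetic, diegetic, meta-diegetic

(1) is diegetic: the music comes from an on-screen device that Mei-Lin responds to.
(2) is diegetic: a character's body making contact with the set — an in-world sound.
Sound (3): remembered music, private to Mei-Lin — Amara is oblivious because it isn't in the room, so meta-diegetic.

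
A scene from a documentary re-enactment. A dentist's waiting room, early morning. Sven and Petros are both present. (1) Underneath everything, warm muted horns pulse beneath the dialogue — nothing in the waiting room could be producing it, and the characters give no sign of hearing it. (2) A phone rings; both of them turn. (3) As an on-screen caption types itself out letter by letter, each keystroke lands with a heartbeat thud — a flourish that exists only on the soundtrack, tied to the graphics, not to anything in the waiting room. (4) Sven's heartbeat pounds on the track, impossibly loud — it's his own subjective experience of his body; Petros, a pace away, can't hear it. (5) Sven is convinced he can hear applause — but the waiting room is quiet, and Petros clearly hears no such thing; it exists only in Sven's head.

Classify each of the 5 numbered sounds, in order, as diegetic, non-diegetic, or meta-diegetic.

non-diegetic, diegetic, non-diegetic, meta-diegetic, meta-diegetic

Sound (1): score with no on-screen or off-screen source; it exists for the audience alone, so non-diegetic.
Sound (2): the sound comes from a phone physically present in the location, so diegetic.
(3) is non-diegetic: it accompanies on-screen graphics, not anything inside the story world.
Sound (4): point-of-audition from inside Sven's body; not a sound in the room, so meta-diegetic.
(5) is meta-diegetic: the sound is imagined by Sven; nothing in the story world is producing it and Petros can't hear it.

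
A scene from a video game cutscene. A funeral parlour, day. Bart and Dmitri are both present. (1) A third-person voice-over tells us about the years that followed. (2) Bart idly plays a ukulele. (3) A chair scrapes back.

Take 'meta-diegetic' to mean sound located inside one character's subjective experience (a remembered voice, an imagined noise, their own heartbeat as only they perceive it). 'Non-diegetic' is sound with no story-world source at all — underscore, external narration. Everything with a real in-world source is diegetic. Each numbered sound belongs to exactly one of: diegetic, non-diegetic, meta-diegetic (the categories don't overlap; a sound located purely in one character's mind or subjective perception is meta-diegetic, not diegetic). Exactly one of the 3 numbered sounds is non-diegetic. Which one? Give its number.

1

(1) the narrator exists outside the story world, addressing only the audience → non-diegetic.
(2) Bart is producing the music live, in the story world → diegetic.
(3) is diegetic: the sound comes from a chair physically present in the location.
Only (1) is non-diegetic.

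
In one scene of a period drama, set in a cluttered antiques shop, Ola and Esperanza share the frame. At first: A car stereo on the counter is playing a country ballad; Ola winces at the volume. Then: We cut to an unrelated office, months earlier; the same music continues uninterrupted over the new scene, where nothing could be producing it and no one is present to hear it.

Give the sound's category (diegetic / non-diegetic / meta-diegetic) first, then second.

diegetic, non-diegetic

First: a car stereo is a real in-scene source and Ola reacts to it → diegetic.
Second: there is no longer any in-world source and no one can hear it — it has become underscore → non-diegetic.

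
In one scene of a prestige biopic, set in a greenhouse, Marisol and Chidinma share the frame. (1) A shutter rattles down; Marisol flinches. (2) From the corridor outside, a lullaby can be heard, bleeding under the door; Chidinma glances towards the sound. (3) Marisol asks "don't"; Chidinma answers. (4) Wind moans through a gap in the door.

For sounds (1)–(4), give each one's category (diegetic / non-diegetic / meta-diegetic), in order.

(1) is diegetic: a shutter is a real object/event in the scene's world.
(2) it's coming from the corridor outside — a location within the story world — and Chidinma reacts → diegetic.
(3) on-screen dialogue — Marisol speaks and Chidinma is there to hear → diegetic.
Sound (4): it's the actual ambient sound of the location, so diegetic.

diegetic, diegetic, diegetic, diegetic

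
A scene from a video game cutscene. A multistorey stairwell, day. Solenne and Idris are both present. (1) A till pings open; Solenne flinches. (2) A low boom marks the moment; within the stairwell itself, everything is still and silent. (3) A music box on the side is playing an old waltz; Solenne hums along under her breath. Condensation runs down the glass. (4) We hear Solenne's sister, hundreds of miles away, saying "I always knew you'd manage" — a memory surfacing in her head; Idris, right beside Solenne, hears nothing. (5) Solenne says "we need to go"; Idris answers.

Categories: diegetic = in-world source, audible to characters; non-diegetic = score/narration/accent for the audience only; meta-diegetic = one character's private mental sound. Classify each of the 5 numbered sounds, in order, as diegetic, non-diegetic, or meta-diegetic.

(1) is diegetic: the sound comes from a till physically present in the location.
Sound (2): nothing in the scene produces it; it's an accent added for the audience, so non-diegetic.
Sound (3): the music comes from an on-screen device that Solenne responds to, so diegetic.
(4) the voice is a memory playing only inside Solenne's mind; Idris can't hear it → meta-diegetic.
(5) is diegetic: on-screen dialogue — Solenne speaks and Idris is there to hear.

diegetic, non-diegetic, diegetic, meta-diegetic, diegetic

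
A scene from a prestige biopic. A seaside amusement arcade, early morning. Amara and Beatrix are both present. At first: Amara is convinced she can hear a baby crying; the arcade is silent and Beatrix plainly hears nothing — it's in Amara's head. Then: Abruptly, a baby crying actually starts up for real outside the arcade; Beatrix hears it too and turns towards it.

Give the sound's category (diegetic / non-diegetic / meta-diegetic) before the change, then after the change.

Before the change: only Amara 'hears' it — imagined, in her mind → meta-diegetic.
After the change: now there's a real external source and Beatrix hears it too — in the story world → diegetic.

meta-diegetic, diegetic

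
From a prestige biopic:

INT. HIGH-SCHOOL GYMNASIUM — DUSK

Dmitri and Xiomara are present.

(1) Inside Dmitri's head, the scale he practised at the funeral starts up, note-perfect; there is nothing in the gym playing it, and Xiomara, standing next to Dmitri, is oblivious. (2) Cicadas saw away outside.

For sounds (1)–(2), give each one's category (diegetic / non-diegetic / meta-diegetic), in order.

Sound (1): it lives in Dmitri's subjectivity, not in the gym, so meta-diegetic.
(2) is diegetic: it's the actual ambient sound of the location.

meta-diegetic, diegetic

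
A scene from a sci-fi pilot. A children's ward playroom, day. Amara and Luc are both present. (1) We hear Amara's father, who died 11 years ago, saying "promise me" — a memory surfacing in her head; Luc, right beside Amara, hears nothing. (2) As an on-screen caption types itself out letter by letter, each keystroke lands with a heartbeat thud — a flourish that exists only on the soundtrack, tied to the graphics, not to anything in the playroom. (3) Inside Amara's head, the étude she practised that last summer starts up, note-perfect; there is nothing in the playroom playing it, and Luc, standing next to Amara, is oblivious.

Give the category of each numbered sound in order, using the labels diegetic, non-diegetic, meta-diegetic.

meta-diegetic, non-diegetic, meta-diegetic

(1) is meta-diegetic: a remembered line, private to Amara — not present in the room, not audible to Luc.
(2) is non-diegetic: the caption isn't part of the story world, so neither is the sound tied to it.
(3) is meta-diegetic: remembered music, private to Amara — Luc is oblivious because it isn't in the room.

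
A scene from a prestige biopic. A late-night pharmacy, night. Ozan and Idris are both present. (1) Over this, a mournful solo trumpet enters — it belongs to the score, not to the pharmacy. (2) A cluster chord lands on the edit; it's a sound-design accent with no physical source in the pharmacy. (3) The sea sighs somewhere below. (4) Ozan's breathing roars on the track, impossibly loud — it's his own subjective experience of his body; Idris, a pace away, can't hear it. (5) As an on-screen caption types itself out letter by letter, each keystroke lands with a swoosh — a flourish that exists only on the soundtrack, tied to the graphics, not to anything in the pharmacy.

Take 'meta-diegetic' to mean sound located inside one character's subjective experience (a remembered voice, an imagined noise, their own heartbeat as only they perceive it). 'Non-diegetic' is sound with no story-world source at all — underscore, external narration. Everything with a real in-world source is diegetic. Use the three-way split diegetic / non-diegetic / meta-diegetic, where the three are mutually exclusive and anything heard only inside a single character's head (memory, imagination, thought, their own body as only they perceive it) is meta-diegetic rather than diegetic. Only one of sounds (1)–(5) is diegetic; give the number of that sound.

3

Sound (1): nothing in the pharmacy produces it and the characters don't hear it — pure soundtrack, so non-diegetic.
(2) is non-diegetic: nothing in the scene produces it; it's an accent added for the audience.
(3) is diegetic: ambient/room sound belonging to the story's physical space.
(4) is meta-diegetic: point-of-audition from inside Ozan's body; not a sound in the room.
Sound (5): the caption isn't part of the story world, so neither is the sound tied to it, so non-diegetic.
Only (3) is diegetic.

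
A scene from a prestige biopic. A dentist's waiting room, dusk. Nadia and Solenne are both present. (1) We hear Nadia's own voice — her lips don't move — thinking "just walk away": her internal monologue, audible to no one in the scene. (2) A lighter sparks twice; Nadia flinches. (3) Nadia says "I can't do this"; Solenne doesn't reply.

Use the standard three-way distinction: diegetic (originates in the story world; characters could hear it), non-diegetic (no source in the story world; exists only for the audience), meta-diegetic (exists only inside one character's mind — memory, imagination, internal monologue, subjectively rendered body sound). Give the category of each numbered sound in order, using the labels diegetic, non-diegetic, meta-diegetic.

meta-diegetic, diegetic, diegetic

Sound (1): it's Nadia's unspoken thought, heard only by the audience via her subjectivity, so meta-diegetic.
Sound (2): an in-world source (a lighter); characters could hear it, so diegetic.
(3) spoken by a character present in the story world → diegetic.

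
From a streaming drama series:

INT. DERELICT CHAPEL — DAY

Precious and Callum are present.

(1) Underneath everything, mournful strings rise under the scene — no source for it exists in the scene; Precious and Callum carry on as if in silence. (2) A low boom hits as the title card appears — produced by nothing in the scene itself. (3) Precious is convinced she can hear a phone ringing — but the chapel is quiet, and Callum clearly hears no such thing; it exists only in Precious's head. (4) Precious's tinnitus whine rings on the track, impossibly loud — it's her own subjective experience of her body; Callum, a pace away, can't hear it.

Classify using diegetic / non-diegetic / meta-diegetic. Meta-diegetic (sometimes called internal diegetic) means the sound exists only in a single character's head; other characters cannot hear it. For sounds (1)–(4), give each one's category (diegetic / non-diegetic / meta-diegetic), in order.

non-diegetic, non-diegetic, meta-diegetic, meta-diegetic

(1) is non-diegetic: score with no on-screen or off-screen source; it exists for the audience alone.
Sound (2): it's a sound-design accent with no in-world source; no one in the scene can hear it, so non-diegetic.
(3) the sound is imagined by Precious; nothing in the story world is producing it and Callum can't hear it → meta-diegetic.
(4) is meta-diegetic: it's Precious's internal bodily sensation rendered as sound; only Precious 'hears' it.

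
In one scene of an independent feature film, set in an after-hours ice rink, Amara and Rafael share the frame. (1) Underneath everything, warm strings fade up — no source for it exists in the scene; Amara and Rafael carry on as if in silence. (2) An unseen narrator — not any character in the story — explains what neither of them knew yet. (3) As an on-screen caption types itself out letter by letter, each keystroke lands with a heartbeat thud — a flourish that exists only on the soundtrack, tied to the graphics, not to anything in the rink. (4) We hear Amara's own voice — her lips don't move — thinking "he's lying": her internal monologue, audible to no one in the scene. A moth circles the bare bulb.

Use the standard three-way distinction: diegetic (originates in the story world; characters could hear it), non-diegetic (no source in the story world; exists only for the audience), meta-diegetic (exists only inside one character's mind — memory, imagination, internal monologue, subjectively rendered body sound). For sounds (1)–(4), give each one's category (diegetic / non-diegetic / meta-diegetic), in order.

(1) score with no on-screen or off-screen source; it exists for the audience alone → non-diegetic.
(2) the narrator exists outside the story world, addressing only the audience → non-diegetic.
(3) sound married to a title/caption — outside the diegesis by definition → non-diegetic.
(4) is meta-diegetic: Amara's thought-voice: a private mental sound no other character can hear.

non-diegetic, non-diegetic, non-diegetic, meta-diegetic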